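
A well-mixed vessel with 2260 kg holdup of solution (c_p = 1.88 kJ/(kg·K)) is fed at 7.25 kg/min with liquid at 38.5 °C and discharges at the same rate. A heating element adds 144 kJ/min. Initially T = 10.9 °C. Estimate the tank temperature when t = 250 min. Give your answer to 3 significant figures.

32.0 °C

M c_p dT/dt = ṁ c_p (T_in − T) + Q̇.
Rearrange: dT/dt = (T_ss − T)/τ with τ = M/ṁ = 311.72 min and T_ss = T_in + Q̇/(ṁ c_p) = 49.065 °C.
Integrating: T(t) = T_ss + (T₀ − T_ss) e^(−t/τ).
T(250) = 49.065 + (-38.165)·e^(−250/311.72) = 49.065 + (-38.165)·0.44844 = 31.950 °C.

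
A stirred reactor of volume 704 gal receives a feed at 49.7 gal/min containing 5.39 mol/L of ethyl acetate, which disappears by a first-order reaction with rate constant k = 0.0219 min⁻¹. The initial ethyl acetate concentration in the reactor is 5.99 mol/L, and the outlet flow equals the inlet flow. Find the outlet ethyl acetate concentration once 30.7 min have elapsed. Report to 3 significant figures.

4.22 mol/L

Accumulation = in − out − consumed: V dC/dt = Q C_in − Q C − k V C.
dC/dt = (Q/V) C_in − (Q/V + k) C; effective rate a = Q/V + k = 0.070597 + 0.0219 = 0.092497 min⁻¹.
C_ss = Q C_in/(Q + kV) = 4.1138 mol/L; C(t) = C_ss + (C₀ − C_ss) e^(−a t).
C(30.7) = 4.1138 + (1.8762)·e^(−0.092497·30.7) = 4.1138 + (1.8762)·0.058446 = 4.2235 mol/L.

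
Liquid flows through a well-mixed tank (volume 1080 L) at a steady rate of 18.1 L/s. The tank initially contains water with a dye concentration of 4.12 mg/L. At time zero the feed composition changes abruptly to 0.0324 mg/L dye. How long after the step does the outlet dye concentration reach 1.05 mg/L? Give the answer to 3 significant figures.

Species balance: V dC/dt = Q(C_in − C) ⇒ τ = V/Q = 59.669 s.
C(t) = C_in + (C₀ − C_in) e^(−t/τ). Set C = 1.05 and solve for t:
e^(−t/τ) = (C − C_in)/(C₀ − C_in) = (1.05 − 0.0324)/(4.12 − 0.0324) = 0.24895
t = −τ ln(…) = 59.669 × 1.3905 = 82.970 s.

83.0 s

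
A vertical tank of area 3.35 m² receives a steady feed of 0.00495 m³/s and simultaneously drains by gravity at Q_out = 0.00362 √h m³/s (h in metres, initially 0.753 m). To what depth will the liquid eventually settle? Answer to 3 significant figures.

1.87 m

Accumulation of liquid (constant cross-section A): A dh/dt = Q_in − 0.00362 √h. At steady state dh/dt = 0:
Q_in = 0.00362 √h_ss ⇒ √h_ss = 0.00495/0.00362 = 1.3674.
h_ss = 1.3674² = 1.8698 m. (Since h₀ = 0.753 m < h_ss, the level will rise toward this value.)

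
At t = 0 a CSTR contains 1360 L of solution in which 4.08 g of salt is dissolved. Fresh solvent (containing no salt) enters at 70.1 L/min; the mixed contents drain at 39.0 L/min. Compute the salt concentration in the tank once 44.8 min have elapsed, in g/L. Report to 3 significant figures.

Total volume: dV/dt = Q_in − Q_out = 31.100 L/min, so V(t) = 1360 + 31.100 t and V(44.8) = 2753.3 L.
No salt enters, so dm/dt = −Q_out · (m/V).
dm/m = −Q_out dt/(V₀ + 31.100 t); integrating gives ln(m/m₀) = −(Q_out/(Q_in−Q_out)) ln(V/V₀).
m = m₀ (V₀/V)^(Q_out/(Q_in−Q_out)) = 4.08 × (1360/2753.3)^(1.2540) = 1.6848 g.
C = m/V = 1.6848/2753.3 = 0.00061191 g/L.

0.000612 g/L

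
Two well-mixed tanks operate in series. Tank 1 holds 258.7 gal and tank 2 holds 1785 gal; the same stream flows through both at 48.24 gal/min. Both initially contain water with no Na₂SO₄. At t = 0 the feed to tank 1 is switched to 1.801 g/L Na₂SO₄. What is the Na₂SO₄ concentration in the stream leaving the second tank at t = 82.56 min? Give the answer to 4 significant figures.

Each tank obeys Vᵢ dCᵢ/dt = Q(Cᵢ₋₁ − Cᵢ), so τᵢ = Vᵢ/Q.
τ₁ = 258.7/48.24 = 5.36277 min; τ₂ = 1785/48.24 = 37.0025 min.
Solving the cascade with C₁(0)=C₂(0)=0 gives C₂(t) = C_in[1 − (τ₁ e^(−t/τ₁) − τ₂ e^(−t/τ₂))/(τ₁ − τ₂)].
At t = 82.56: e^(−t/τ₁) = 2.06074e-07, e^(−t/τ₂) = 0.107399.
C₂ = 1.801·[1 − (5.36277·2.06074e-07 − 37.0025·0.107399)/(-31.6397)] = 1.801·0.874397 = 1.57479 g/L.

1.575 g/L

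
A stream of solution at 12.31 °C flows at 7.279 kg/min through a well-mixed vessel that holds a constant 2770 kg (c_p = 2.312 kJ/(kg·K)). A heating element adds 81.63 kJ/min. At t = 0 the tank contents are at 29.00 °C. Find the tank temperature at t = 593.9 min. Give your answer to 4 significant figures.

19.65 °C

First-law balance (no shaft work): M c_p dT/dt = ṁ c_p (T_in − T) + 81.63.
τ = M/ṁ = 380.547 min; T_ss = T_in + Q̇/(ṁ c_p) = 12.31 + 81.63/(7.279·2.312) = 17.1605 °C.
Integrating: T(t) = T_ss + (T₀ − T_ss) e^(−t/τ).
T(593.9) = 17.1605 + (11.8395)·e^(−593.9/380.547) = 17.1605 + (11.8395)·0.210000 = 19.6468 °C.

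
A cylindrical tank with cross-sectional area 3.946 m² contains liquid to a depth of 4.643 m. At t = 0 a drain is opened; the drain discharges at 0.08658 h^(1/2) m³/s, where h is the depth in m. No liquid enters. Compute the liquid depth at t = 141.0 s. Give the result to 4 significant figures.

Accumulation of liquid (constant cross-section A): A dh/dt = −0.08658 √h.
∫ h^(−1/2) dh = −(0.08658/A) ∫ dt, giving 2√h = 2√h₀ − (0.08658/A) t.
√h = √4.643 − 0.08658·141.0/(2·3.946) = 2.15476 − 1.54686 = 0.607907.
h = 0.607907² = 0.369551 m.

0.3696 m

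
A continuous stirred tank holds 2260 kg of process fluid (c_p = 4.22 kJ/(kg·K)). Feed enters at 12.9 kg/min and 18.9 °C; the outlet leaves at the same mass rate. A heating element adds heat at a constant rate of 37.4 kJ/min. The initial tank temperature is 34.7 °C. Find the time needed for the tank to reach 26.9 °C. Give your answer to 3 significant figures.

127 min

M c_p dT/dt = ṁ c_p (T_in − T) + Q̇.
τ = M/ṁ = 175.19 min; T_ss = T_in + Q̇/(ṁ c_p) = 19.587 °C.
T(t) = T_ss + (T₀ − T_ss) e^(−t/τ). Set T = 26.9:
e^(−t/τ) = (26.9 − 19.587)/(34.7 − 19.587) = 0.48389
t = −175.19 · ln(0.48389) = 127.17 min.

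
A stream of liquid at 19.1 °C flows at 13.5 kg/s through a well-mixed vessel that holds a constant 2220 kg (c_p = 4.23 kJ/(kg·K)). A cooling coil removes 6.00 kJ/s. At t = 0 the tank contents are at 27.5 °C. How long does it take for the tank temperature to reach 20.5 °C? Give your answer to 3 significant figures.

285 s

M c_p dT/dt = ṁ c_p (T_in − T) − Q̇.
τ = M/ṁ = 164.44 s; T_ss = T_in − Q̇/(ṁ c_p) = 18.995 °C.
T(t) = T_ss + (T₀ − T_ss) e^(−t/τ). Set T = 20.5:
e^(−t/τ) = (20.5 − 18.995)/(27.5 − 18.995) = 0.17696
t = −164.44 · ln(0.17696) = 284.79 s.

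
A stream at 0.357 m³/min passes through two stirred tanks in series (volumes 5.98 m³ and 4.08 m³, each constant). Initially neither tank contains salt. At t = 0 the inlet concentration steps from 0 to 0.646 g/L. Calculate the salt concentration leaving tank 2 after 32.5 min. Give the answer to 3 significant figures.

0.435 g/L

Each tank obeys Vᵢ dCᵢ/dt = Q(Cᵢ₋₁ − Cᵢ), so τᵢ = Vᵢ/Q.
τ₁ = 5.98/0.357 = 16.751 min; τ₂ = 4.08/0.357 = 11.429 min.
Tank 1: C₁ = C_in(1 − e^(−t/τ₁)). Tank 2 (τ₁ ≠ τ₂): C₂ = C_in[1 − (τ₁ e^(−t/τ₁) − τ₂ e^(−t/τ₂))/(τ₁ − τ₂)].
At t = 32.5: e^(−t/τ₁) = 0.14367, e^(−t/τ₂) = 0.058207.
C₂ = 0.646·[1 − (16.751·0.14367 − 11.429·0.058207)/(5.3221)] = 0.646·0.67280 = 0.43463 g/L.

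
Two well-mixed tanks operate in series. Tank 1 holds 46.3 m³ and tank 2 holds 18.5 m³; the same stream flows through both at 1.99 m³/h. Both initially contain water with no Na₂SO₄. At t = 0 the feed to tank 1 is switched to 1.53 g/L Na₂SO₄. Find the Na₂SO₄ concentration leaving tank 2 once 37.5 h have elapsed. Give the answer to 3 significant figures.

1.04 g/L

Time constants: τᵢ = Vᵢ/Q for each well-mixed tank.
τ₁ = 46.3/1.99 = 23.266 h; τ₂ = 18.5/1.99 = 9.2965 h.
Tank 1: C₁ = C_in(1 − e^(−t/τ₁)). Tank 2 (τ₁ ≠ τ₂): C₂ = C_in[1 − (τ₁ e^(−t/τ₁) − τ₂ e^(−t/τ₂))/(τ₁ − τ₂)].
At t = 37.5: e^(−t/τ₁) = 0.19953, e^(−t/τ₂) = 0.017707.
C₂ = 1.53·[1 − (23.266·0.19953 − 9.2965·0.017707)/(13.970)] = 1.53·0.67947 = 1.0396 g/L.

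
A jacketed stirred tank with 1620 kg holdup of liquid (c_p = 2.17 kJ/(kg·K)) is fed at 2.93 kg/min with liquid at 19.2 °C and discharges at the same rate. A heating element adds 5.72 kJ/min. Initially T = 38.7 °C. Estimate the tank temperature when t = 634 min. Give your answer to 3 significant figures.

26.0 °C

M c_p dT/dt = ṁ c_p (T_in − T) + Q̇.
Rearrange: dT/dt = (T_ss − T)/τ with τ = M/ṁ = 552.90 min and T_ss = T_in + Q̇/(ṁ c_p) = 20.100 °C.
This is linear first-order; T(t) = T_ss + (T₀ − T_ss) e^(−t/τ).
T(634) = 20.100 + (18.600)·e^(−634/552.90) = 20.100 + (18.600)·0.31769 = 26.009 °C.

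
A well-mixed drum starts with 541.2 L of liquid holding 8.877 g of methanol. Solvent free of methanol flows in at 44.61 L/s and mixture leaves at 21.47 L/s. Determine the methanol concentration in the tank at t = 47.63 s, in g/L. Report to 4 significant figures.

0.001927 g/L

Let m(t) be the amount of methanol. Volume: V(t) = V₀ + (Q_in − Q_out) t = 541.2 + 23.1400 t; V(47.63) = 1643.36 L.
Solute balance: dm/dt = 0 − Q_out C = −Q_out m/V(t).
Separate: dm/m = −Q_out dt/V(t) ⇒ ln(m/m₀) = −(Q_out/(Q_in−Q_out)) ln(V/V₀).
m = m₀ (V₀/V)^(Q_out/(Q_in−Q_out)) = 8.877 × (541.2/1643.36)^(0.927831) = 3.16741 g.
C = m/V = 3.16741/1643.36 = 0.00192740 g/L.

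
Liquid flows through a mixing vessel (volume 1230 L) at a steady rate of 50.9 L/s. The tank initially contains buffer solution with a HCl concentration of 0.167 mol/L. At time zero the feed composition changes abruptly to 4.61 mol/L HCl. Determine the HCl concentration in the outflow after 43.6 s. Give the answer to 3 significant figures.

Mass balance on the solute (V constant): V dC/dt = Q(C_in − C).
So dC/dt = (C_in − C)/τ with τ = V/Q = 1230/50.9 = 24.165 s.
Solution: C(t) = C_in + (C₀ − C_in) e^(−t/τ).
C(43.6) = 4.61 + (0.167 − 4.61)·e^(−43.6/24.165) = 4.61 + (-4.4430)·0.16460 = 3.8787 mol/L.

3.88 mol/L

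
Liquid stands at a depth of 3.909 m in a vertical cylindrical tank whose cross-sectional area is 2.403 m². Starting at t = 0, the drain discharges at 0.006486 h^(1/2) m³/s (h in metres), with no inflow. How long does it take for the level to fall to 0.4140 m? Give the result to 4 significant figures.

With no inflow, A dh/dt = −0.006486 √h.
Separate and integrate: 2(√h − √h₀) = −(0.006486/A) t.
t = 2A(√h₀ − √h)/0.006486 = 2·2.403·(√3.909 − √0.4140)/0.006486
  = 4.80600 × (1.97712 − 0.643428) / 0.006486 = 988.239 s.

988.2 s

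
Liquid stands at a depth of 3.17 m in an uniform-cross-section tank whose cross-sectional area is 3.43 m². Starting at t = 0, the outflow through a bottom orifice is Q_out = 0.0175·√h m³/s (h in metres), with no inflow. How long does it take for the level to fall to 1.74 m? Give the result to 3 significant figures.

181 s

A dh/dt = −Q_out = −0.0175 √h.
Separate and integrate: 2(√h − √h₀) = −(0.0175/A) t.
t = 2A(√h₀ − √h)/0.0175 = 2·3.43·(√3.17 − √1.74)/0.0175
  = 6.8600 × (1.7804 − 1.3191) / 0.0175 = 180.85 s.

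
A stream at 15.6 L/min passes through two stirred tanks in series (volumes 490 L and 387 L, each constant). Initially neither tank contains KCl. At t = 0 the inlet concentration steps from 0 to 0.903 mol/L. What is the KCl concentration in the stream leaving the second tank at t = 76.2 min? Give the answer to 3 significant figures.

Species balance on tank i: dCᵢ/dt = (Cᵢ₋₁ − Cᵢ)/τᵢ with τᵢ = Vᵢ/Q.
τ₁ = 490/15.6 = 31.410 min; τ₂ = 387/15.6 = 24.808 min.
Solving the cascade with C₁(0)=C₂(0)=0 gives C₂(t) = C_in[1 − (τ₁ e^(−t/τ₁) − τ₂ e^(−t/τ₂))/(τ₁ − τ₂)].
At t = 76.2: e^(−t/τ₁) = 0.088393, e^(−t/τ₂) = 0.046346.
C₂ = 0.903·[1 − (31.410·0.088393 − 24.808·0.046346)/(6.6026)] = 0.903·0.75362 = 0.68052 mol/L.

0.681 mol/L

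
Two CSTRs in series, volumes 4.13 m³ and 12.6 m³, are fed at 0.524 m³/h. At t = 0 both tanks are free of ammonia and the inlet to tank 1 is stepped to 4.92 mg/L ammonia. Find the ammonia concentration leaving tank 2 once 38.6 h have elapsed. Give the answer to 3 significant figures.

Each tank obeys Vᵢ dCᵢ/dt = Q(Cᵢ₋₁ − Cᵢ), so τᵢ = Vᵢ/Q.
τ₁ = 4.13/0.524 = 7.8817 h; τ₂ = 12.6/0.524 = 24.046 h.
Solving the cascade with C₁(0)=C₂(0)=0 gives C₂(t) = C_in[1 − (τ₁ e^(−t/τ₁) − τ₂ e^(−t/τ₂))/(τ₁ − τ₂)].
At t = 38.6: e^(−t/τ₁) = 0.0074657, e^(−t/τ₂) = 0.20084.
C₂ = 4.92·[1 − (7.8817·0.0074657 − 24.046·0.20084)/(-16.164)] = 4.92·0.70488 = 3.4680 mg/L.

3.47 mg/L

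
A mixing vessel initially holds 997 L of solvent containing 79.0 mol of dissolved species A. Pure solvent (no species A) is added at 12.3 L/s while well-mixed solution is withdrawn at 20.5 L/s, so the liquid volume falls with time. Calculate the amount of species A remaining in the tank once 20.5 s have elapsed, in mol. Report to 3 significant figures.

Total volume: dV/dt = Q_in − Q_out = -8.2000 L/s, so V(t) = 997 − 8.2000 t and V(20.5) = 828.90 L.
No species A enters, so dm/dt = −Q_out · (m/V).
Separate: dm/m = −Q_out dt/V(t) ⇒ ln(m/m₀) = −(Q_out/(Q_in−Q_out)) ln(V/V₀).
m = m₀ (V₀/V)^(Q_out/(Q_in−Q_out)) = 79.0 × (997/828.90)^(-2.5000) = 49.790 mol.

49.8 mol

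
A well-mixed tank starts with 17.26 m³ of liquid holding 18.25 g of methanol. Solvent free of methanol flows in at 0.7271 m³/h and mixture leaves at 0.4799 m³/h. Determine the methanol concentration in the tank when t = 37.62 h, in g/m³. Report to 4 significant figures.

Total volume: dV/dt = Q_in − Q_out = 0.247200 m³/h, so V(t) = 17.26 + 0.247200 t and V(37.62) = 26.5597 m³.
Solute balance: dm/dt = 0 − Q_out C = −Q_out m/V(t).
Separate: dm/m = −Q_out dt/V(t) ⇒ ln(m/m₀) = −(Q_out/(Q_in−Q_out)) ln(V/V₀).
m = m₀ (V₀/V)^(Q_out/(Q_in−Q_out)) = 18.25 × (17.26/26.5597)^(1.94134) = 7.90458 g.
C = m/V = 7.90458/26.5597 = 0.297616 g/m³.

0.2976 g/m³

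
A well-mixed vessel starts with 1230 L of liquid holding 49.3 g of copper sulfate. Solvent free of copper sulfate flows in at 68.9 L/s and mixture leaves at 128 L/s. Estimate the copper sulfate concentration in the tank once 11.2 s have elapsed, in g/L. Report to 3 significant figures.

Total volume: dV/dt = Q_in − Q_out = -59.100 L/s, so V(t) = 1230 − 59.100 t and V(11.2) = 568.08 L.
Solute balance: dm/dt = 0 − Q_out C = −Q_out m/V(t).
dm/m = −Q_out dt/(V₀ − 59.100 t); integrating gives ln(m/m₀) = −(Q_out/(Q_in−Q_out)) ln(V/V₀).
m = m₀ (V₀/V)^(Q_out/(Q_in−Q_out)) = 49.3 × (1230/568.08)^(-2.1658) = 9.2517 g.
C = m/V = 9.2517/568.08 = 0.016286 g/L.

0.0163 g/L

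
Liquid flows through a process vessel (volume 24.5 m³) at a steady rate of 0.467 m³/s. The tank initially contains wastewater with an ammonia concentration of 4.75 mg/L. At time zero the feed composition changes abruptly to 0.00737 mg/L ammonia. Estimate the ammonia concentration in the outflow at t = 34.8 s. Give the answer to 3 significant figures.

Species balance on the tank: V dC/dt = Q(C_in − C).
Rewrite as dC/dt + C/τ = C_in/τ, τ = V/Q = 52.463 s.
C approaches C_in exponentially: C(t) = C_in + (C₀ − C_in) e^(−t/τ).
C(34.8) = 0.00737 + (4.75 − 0.00737)·e^(−34.8/52.463) = 0.00737 + (4.7426)·0.51513 = 2.4505 mg/L.

2.45 mg/L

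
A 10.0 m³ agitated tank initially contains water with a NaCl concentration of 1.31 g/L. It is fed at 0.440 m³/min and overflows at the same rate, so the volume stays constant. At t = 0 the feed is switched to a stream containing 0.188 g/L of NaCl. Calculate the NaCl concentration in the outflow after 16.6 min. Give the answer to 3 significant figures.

Mass balance on the solute (V constant): V dC/dt = Q(C_in − C).
Time constant τ = V/Q = 10.0/0.440 = 22.727 min.
C approaches C_in exponentially: C(t) = C_in + (C₀ − C_in) e^(−t/τ).
C(16.6) = 0.188 + (1.31 − 0.188)·e^(−16.6/22.727) = 0.188 + (1.1220)·0.48172 = 0.72849 g/L.

0.728 g/L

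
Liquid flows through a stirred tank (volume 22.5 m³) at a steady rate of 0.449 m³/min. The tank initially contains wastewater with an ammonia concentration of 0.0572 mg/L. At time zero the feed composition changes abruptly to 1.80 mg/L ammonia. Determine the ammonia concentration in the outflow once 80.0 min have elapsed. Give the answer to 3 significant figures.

Transient balance on the dissolved component: V dC/dt = Q(C_in − C).
Rewrite as dC/dt + C/τ = C_in/τ, τ = V/Q = 50.111 min.
Solution: C(t) = C_in + (C₀ − C_in) e^(−t/τ).
C(80.0) = 1.80 + (0.0572 − 1.80)·e^(−80.0/50.111) = 1.80 + (-1.7428)·0.20262 = 1.4469 mg/L.

1.45 mg/L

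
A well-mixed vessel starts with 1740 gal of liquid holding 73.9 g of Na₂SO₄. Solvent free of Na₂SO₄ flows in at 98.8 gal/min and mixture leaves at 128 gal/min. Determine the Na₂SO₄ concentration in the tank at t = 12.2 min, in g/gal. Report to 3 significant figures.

0.0196 g/gal

Let m(t) be the amount of Na₂SO₄. Volume: V(t) = V₀ + (Q_in − Q_out) t = 1740 − 29.200 t; V(12.2) = 1383.8 gal.
No Na₂SO₄ enters, so dm/dt = −Q_out · (m/V).
dm/m = −Q_out dt/(V₀ − 29.200 t); integrating gives ln(m/m₀) = −(Q_out/(Q_in−Q_out)) ln(V/V₀).
m = m₀ (V₀/V)^(Q_out/(Q_in−Q_out)) = 73.9 × (1740/1383.8)^(-4.3836) = 27.073 g.
C = m/V = 27.073/1383.8 = 0.019565 g/gal.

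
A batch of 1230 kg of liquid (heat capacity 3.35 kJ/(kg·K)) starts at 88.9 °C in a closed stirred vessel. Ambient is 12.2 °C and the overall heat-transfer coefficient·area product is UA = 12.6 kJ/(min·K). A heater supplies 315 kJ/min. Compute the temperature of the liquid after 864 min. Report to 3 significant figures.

40.9 °C

M c_p dT/dt = −UA(T − T_amb) + Q̇.
dT/dt = (T_ss − T)/τ with T_ss = T_amb + Q̇/UA = 12.2 + 315/12.6 = 37.200 °C, τ = M c_p/UA = 1230·3.35/12.6 = 327.02 min.
This is linear first-order; T(t) = T_ss + (T₀ − T_ss) e^(−t/τ).
T(864) = 37.200 + (51.700)·0.071218 = 40.882 °C.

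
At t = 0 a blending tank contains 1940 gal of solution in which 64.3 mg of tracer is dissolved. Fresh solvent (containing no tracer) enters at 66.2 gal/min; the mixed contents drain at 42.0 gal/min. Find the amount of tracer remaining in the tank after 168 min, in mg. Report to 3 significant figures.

Total volume: dV/dt = Q_in − Q_out = 24.200 gal/min, so V(t) = 1940 + 24.200 t and V(168) = 6005.6 gal.
Solute balance: dm/dt = 0 − Q_out C = −Q_out m/V(t).
dm/m = −Q_out dt/(V₀ + 24.200 t); integrating gives ln(m/m₀) = −(Q_out/(Q_in−Q_out)) ln(V/V₀).
m = m₀ (V₀/V)^(Q_out/(Q_in−Q_out)) = 64.3 × (1940/6005.6)^(1.7355) = 9.0467 mg.

9.05 mg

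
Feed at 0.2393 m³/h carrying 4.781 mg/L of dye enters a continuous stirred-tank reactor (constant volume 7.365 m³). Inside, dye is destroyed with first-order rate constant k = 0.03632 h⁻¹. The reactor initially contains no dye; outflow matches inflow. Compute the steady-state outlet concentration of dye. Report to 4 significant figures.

Accumulation = in − out − consumed: V dC/dt = Q C_in − Q C − k V C.
Steady state (dC/dt = 0): C_ss = Q C_in/(Q + kV) = C_in/(1 + kV/Q).
C_ss = 0.2393·4.781/(0.2393 + 0.03632·7.365) = 1.14409/0.506797 = 2.25750 mg/L.

2.257 mg/L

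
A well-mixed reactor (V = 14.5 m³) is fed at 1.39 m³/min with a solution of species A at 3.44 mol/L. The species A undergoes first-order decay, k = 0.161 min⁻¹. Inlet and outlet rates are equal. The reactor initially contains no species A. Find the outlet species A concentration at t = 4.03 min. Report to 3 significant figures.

Species balance: V dC/dt = Q C_in − Q C − k V C.
This is linear with rate a = Q/V + k = 0.25686 min⁻¹.
C_ss = Q C_in/(Q + kV) = 1.2838 mol/L; C(t) = C_ss + (C₀ − C_ss) e^(−a t).
C(4.03) = 1.2838 + (-1.2838)·e^(−0.25686·4.03) = 1.2838 + (-1.2838)·0.35517 = 0.82785 mol/L.

0.828 mol/L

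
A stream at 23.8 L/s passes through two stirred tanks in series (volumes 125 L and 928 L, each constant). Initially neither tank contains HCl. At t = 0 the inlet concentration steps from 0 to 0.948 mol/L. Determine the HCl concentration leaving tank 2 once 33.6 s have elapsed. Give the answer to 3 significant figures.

0.485 mol/L

Each tank obeys Vᵢ dCᵢ/dt = Q(Cᵢ₋₁ − Cᵢ), so τᵢ = Vᵢ/Q.
τ₁ = 125/23.8 = 5.2521 s; τ₂ = 928/23.8 = 38.992 s.
Solving the cascade with C₁(0)=C₂(0)=0 gives C₂(t) = C_in[1 − (τ₁ e^(−t/τ₁) − τ₂ e^(−t/τ₂))/(τ₁ − τ₂)].
At t = 33.6: e^(−t/τ₁) = 0.0016658, e^(−t/τ₂) = 0.42243.
C₂ = 0.948·[1 − (5.2521·0.0016658 − 38.992·0.42243)/(-33.739)] = 0.948·0.51207 = 0.48544 mol/L.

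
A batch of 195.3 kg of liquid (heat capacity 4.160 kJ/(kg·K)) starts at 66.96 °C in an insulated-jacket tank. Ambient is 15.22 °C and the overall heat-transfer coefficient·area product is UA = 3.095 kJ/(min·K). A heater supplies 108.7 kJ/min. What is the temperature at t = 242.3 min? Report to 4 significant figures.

Lumped-capacitance energy balance: M c_p dT/dt = UA(T_amb − T) + Q̇.
dT/dt = (T_ss − T)/τ with T_ss = T_amb + Q̇/UA = 15.22 + 108.7/3.095 = 50.3412 °C, τ = M c_p/UA = 195.3·4.160/3.095 = 262.503 min.
T approaches T_ss exponentially: T(t) = T_ss + (T₀ − T_ss) e^(−t/τ).
T(242.3) = 50.3412 + (16.6188)·0.397311 = 56.9440 °C.

56.94 °C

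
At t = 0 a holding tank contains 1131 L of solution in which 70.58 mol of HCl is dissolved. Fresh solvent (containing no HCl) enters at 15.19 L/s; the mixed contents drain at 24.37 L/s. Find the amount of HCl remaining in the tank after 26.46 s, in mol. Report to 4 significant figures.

Total volume: dV/dt = Q_in − Q_out = -9.18000 L/s, so V(t) = 1131 − 9.18000 t and V(26.46) = 888.097 L.
No HCl enters, so dm/dt = −Q_out · (m/V).
Separate: dm/m = −Q_out dt/V(t) ⇒ ln(m/m₀) = −(Q_out/(Q_in−Q_out)) ln(V/V₀).
m = m₀ (V₀/V)^(Q_out/(Q_in−Q_out)) = 70.58 × (1131/888.097)^(-2.65468) = 37.1479 mol.

37.15 mol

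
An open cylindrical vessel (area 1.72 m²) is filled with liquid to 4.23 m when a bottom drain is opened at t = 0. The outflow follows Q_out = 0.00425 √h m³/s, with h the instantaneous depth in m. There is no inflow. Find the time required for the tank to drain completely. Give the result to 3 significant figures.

1660 s

Accumulation of liquid (constant cross-section A): A dh/dt = −0.00425 √h.
Separate and integrate: 2(√h − √h₀) = −(0.00425/A) t.
Set h = 0: 2√h₀ = (0.00425/A) t_empty ⇒ t_empty = 2A√h₀/0.00425.
t_empty = 2·1.72·√4.23/0.00425 = 3.4400·2.0567/0.00425 = 1664.7 s.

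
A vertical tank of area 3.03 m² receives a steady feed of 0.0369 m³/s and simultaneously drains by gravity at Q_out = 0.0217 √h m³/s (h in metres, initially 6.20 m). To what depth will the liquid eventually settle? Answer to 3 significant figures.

2.89 m

Volume balance on the tank: A dh/dt = Q_in − 0.0217 √h. At steady state dh/dt = 0:
Q_in = 0.0217 √h_ss ⇒ √h_ss = 0.0369/0.0217 = 1.7005.
h_ss = 1.7005² = 2.8916 m. (Since h₀ = 6.20 m > h_ss, the level will fall toward this value.)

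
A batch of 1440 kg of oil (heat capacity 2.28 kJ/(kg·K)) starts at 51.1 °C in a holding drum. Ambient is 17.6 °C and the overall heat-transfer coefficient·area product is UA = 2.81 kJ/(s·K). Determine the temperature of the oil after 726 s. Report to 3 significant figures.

35.6 °C

Lumped-capacitance energy balance: M c_p dT/dt = UA(T_amb − T).
dT/dt = (T_ss − T)/τ with T_ss = T_amb = 17.600 °C, τ = M c_p/UA = 1440·2.28/2.81 = 1168.4 s.
This is linear first-order; T(t) = T_ss + (T₀ − T_ss) e^(−t/τ).
T(726) = 17.600 + (33.500)·0.53721 = 35.597 °C.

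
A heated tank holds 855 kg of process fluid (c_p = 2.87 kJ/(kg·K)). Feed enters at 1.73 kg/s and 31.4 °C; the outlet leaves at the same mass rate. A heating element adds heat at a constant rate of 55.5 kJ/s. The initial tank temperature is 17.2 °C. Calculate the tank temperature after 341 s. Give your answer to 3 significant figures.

29.8 °C

Energy balance: M c_p dT/dt = ṁ c_p (T_in − T) + 55.5.
Rearrange: dT/dt = (T_ss − T)/τ with τ = M/ṁ = 494.22 s and T_ss = T_in + Q̇/(ṁ c_p) = 42.578 °C.
Solution: T(t) = T_ss + (T₀ − T_ss) e^(−t/τ).
T(341) = 42.578 + (-25.378)·e^(−341/494.22) = 42.578 + (-25.378)·0.50159 = 29.849 °C.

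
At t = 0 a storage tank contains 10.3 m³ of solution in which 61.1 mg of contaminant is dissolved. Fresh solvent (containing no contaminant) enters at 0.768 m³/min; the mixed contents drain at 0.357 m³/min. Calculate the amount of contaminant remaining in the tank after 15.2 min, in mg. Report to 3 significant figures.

40.5 mg

Let m(t) be the amount of contaminant. Volume: V(t) = V₀ + (Q_in − Q_out) t = 10.3 + 0.41100 t; V(15.2) = 16.547 m³.
No contaminant enters, so dm/dt = −Q_out · (m/V).
dm/m = −Q_out dt/(V₀ + 0.41100 t); integrating gives ln(m/m₀) = −(Q_out/(Q_in−Q_out)) ln(V/V₀).
m = m₀ (V₀/V)^(Q_out/(Q_in−Q_out)) = 61.1 × (10.3/16.547)^(0.86861) = 40.477 mg.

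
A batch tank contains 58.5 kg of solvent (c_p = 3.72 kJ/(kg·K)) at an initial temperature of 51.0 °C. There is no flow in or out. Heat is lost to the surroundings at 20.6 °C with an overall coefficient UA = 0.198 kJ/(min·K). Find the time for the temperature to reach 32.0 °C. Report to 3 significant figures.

M c_p dT/dt = −UA(T − T_amb).
τ = M c_p/UA = 1099.1 min; T_ss = T_amb = 20.600 °C.
T(t) = T_ss + (T₀ − T_ss)e^(−t/τ); set T = 32.0:
t = −τ ln[(T − T_ss)/(T₀ − T_ss)] = −1099.1 · ln(0.37500) = 1078.0 min.

1080 min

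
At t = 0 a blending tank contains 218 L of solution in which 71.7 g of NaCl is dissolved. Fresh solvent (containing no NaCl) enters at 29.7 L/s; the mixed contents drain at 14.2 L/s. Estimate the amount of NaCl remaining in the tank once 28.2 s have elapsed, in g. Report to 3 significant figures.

26.2 g

Let m(t) be the amount of NaCl. Volume: V(t) = V₀ + (Q_in − Q_out) t = 218 + 15.500 t; V(28.2) = 655.10 L.
Solute balance: dm/dt = 0 − Q_out C = −Q_out m/V(t).
Separate: dm/m = −Q_out dt/V(t) ⇒ ln(m/m₀) = −(Q_out/(Q_in−Q_out)) ln(V/V₀).
m = m₀ (V₀/V)^(Q_out/(Q_in−Q_out)) = 71.7 × (218/655.10)^(0.91613) = 26.167 g.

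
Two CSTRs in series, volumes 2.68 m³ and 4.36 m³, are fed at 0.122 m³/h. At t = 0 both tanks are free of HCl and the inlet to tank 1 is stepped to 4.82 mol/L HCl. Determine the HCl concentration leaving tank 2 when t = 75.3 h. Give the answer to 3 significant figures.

Each tank obeys Vᵢ dCᵢ/dt = Q(Cᵢ₋₁ − Cᵢ), so τᵢ = Vᵢ/Q.
τ₁ = 2.68/0.122 = 21.967 h; τ₂ = 4.36/0.122 = 35.738 h.
Tank 1: C₁ = C_in(1 − e^(−t/τ₁)). Tank 2 (τ₁ ≠ τ₂): C₂ = C_in[1 − (τ₁ e^(−t/τ₁) − τ₂ e^(−t/τ₂))/(τ₁ − τ₂)].
At t = 75.3: e^(−t/τ₁) = 0.032457, e^(−t/τ₂) = 0.12160.
C₂ = 4.82·[1 − (21.967·0.032457 − 35.738·0.12160)/(-13.770)] = 4.82·0.73620 = 3.5485 mol/L.

3.55 mol/L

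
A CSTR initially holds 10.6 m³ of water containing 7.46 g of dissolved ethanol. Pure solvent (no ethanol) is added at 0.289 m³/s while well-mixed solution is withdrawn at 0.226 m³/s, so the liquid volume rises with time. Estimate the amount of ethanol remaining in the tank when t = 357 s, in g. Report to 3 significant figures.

Total volume: dV/dt = Q_in − Q_out = 0.063000 m³/s, so V(t) = 10.6 + 0.063000 t and V(357) = 33.091 m³.
No ethanol enters, so dm/dt = −Q_out · (m/V).
Separate: dm/m = −Q_out dt/V(t) ⇒ ln(m/m₀) = −(Q_out/(Q_in−Q_out)) ln(V/V₀).
m = m₀ (V₀/V)^(Q_out/(Q_in−Q_out)) = 7.46 × (10.6/33.091)^(3.5873) = 0.12565 g.

0.126 g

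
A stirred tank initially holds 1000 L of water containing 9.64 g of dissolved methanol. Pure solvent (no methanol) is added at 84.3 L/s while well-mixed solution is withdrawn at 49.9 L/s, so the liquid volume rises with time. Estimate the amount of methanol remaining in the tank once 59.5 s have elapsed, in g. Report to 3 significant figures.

Let m(t) be the amount of methanol. Volume: V(t) = V₀ + (Q_in − Q_out) t = 1000 + 34.400 t; V(59.5) = 3046.8 L.
Species balance (pure solvent in): dm/dt = −Q_out · m/V(t).
dm/m = −Q_out dt/(V₀ + 34.400 t); integrating gives ln(m/m₀) = −(Q_out/(Q_in−Q_out)) ln(V/V₀).
m = m₀ (V₀/V)^(Q_out/(Q_in−Q_out)) = 9.64 × (1000/3046.8)^(1.4506) = 1.9152 g.

1.92 g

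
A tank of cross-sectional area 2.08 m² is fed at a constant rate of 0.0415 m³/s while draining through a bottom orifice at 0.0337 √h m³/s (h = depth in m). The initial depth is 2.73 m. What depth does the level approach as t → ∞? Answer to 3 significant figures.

1.52 m

A dh/dt = Q_in − 0.0337 √h. Steady state requires inflow = outflow:
Q_in = 0.0337 √h_ss ⇒ √h_ss = 0.0415/0.0337 = 1.2315.
h_ss = 1.2315² = 1.5165 m. (Since h₀ = 2.73 m > h_ss, the level will fall toward this value.)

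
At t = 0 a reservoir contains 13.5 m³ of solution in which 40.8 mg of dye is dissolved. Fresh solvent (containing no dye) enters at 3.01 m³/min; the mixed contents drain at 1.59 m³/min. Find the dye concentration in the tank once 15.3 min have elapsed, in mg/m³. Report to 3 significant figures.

0.396 mg/m³

Total volume: dV/dt = Q_in − Q_out = 1.4200 m³/min, so V(t) = 13.5 + 1.4200 t and V(15.3) = 35.226 m³.
No dye enters, so dm/dt = −Q_out · (m/V).
dm/m = −Q_out dt/(V₀ + 1.4200 t); integrating gives ln(m/m₀) = −(Q_out/(Q_in−Q_out)) ln(V/V₀).
m = m₀ (V₀/V)^(Q_out/(Q_in−Q_out)) = 40.8 × (13.5/35.226)^(1.1197) = 13.940 mg.
C = m/V = 13.940/35.226 = 0.39573 mg/m³.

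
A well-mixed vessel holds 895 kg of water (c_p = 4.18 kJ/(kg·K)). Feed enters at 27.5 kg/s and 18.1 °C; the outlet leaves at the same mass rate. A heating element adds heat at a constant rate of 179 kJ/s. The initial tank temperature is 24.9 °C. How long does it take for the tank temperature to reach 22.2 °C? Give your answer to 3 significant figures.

M c_p dT/dt = ṁ c_p (T_in − T) + Q̇.
τ = M/ṁ = 32.545 s; T_ss = T_in + Q̇/(ṁ c_p) = 19.657 °C.
T(t) = T_ss + (T₀ − T_ss) e^(−t/τ). Set T = 22.2:
e^(−t/τ) = (22.2 − 19.657)/(24.9 − 19.657) = 0.48501
t = −32.545 · ln(0.48501) = 23.550 s.

23.5 s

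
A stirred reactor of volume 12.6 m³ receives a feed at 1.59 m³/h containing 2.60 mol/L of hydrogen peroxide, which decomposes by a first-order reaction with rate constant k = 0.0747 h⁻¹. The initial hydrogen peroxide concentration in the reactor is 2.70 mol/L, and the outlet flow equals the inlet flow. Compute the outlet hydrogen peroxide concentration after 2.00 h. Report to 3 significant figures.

Species balance: V dC/dt = Q C_in − Q C − k V C.
dC/dt = (Q/V) C_in − (Q/V + k) C; effective rate a = Q/V + k = 0.12619 + 0.0747 = 0.20089 h⁻¹.
C_ss = Q C_in/(Q + kV) = 1.6332 mol/L; C(t) = C_ss + (C₀ − C_ss) e^(−a t).
C(2.00) = 1.6332 + (1.0668)·e^(−0.20089·2.00) = 1.6332 + (1.0668)·0.66913 = 2.3470 mol/L.

2.35 mol/L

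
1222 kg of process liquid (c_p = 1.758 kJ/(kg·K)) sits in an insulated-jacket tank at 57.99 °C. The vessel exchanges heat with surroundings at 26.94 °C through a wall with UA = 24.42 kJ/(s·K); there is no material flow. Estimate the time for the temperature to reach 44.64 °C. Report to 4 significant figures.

Heat balance on the well-mixed liquid: M c_p dT/dt = −UA(T − T_amb).
τ = M c_p/UA = 87.9720 s; T_ss = T_amb = 26.9400 °C.
T(t) = T_ss + (T₀ − T_ss)e^(−t/τ); set T = 44.64:
t = −τ ln[(T − T_ss)/(T₀ − T_ss)] = −87.9720 · ln(0.570048) = 49.4433 s.

49.44 s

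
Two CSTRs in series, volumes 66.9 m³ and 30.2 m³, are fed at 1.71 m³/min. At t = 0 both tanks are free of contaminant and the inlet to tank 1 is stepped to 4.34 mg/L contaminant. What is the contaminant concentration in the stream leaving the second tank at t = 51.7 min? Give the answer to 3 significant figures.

Species balance on tank i: dCᵢ/dt = (Cᵢ₋₁ − Cᵢ)/τᵢ with τᵢ = Vᵢ/Q.
τ₁ = 66.9/1.71 = 39.123 min; τ₂ = 30.2/1.71 = 17.661 min.
Solving the cascade with C₁(0)=C₂(0)=0 gives C₂(t) = C_in[1 − (τ₁ e^(−t/τ₁) − τ₂ e^(−t/τ₂))/(τ₁ − τ₂)].
At t = 51.7: e^(−t/τ₁) = 0.26674, e^(−t/τ₂) = 0.053537.
C₂ = 4.34·[1 − (39.123·0.26674 − 17.661·0.053537)/(21.462)] = 4.34·0.55782 = 2.4209 mg/L.

2.42 mg/L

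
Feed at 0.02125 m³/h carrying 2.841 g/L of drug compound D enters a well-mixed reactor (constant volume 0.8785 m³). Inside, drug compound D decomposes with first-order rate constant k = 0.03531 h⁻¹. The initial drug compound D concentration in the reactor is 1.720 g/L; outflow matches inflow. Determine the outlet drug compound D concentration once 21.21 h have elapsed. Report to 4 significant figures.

1.315 g/L

Species balance: V dC/dt = Q C_in − Q C − k V C.
dC/dt = (Q/V) C_in − (Q/V + k) C; effective rate a = Q/V + k = 0.0241890 + 0.03531 = 0.0594990 h⁻¹.
C_ss = Q C_in/(Q + kV) = 1.15499 g/L; C(t) = C_ss + (C₀ − C_ss) e^(−a t).
C(21.21) = 1.15499 + (0.565008)·e^(−0.0594990·21.21) = 1.15499 + (0.565008)·0.283095 = 1.31494 g/L.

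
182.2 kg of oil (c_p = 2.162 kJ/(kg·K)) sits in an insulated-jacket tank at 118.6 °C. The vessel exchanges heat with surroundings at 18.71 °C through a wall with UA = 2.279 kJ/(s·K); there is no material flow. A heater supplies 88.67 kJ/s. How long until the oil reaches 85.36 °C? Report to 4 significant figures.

136.1 s

Lumped-capacitance energy balance: M c_p dT/dt = UA(T_amb − T) + Q̇.
τ = M c_p/UA = 172.846 s; T_ss = T_amb + Q̇/UA = 18.71 + 88.67/2.279 = 57.6174 °C.
T(t) = T_ss + (T₀ − T_ss)e^(−t/τ); set T = 85.36:
t = −τ ln[(T − T_ss)/(T₀ − T_ss)] = −172.846 · ln(0.454926) = 136.137 s.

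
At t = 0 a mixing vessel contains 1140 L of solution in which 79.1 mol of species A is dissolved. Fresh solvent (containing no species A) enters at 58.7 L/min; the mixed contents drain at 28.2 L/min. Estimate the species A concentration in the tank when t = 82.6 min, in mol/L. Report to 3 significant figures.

Let m(t) be the amount of species A. Volume: V(t) = V₀ + (Q_in − Q_out) t = 1140 + 30.500 t; V(82.6) = 3659.3 L.
No species A enters, so dm/dt = −Q_out · (m/V).
Separate: dm/m = −Q_out dt/V(t) ⇒ ln(m/m₀) = −(Q_out/(Q_in−Q_out)) ln(V/V₀).
m = m₀ (V₀/V)^(Q_out/(Q_in−Q_out)) = 79.1 × (1140/3659.3)^(0.92459) = 26.908 mol.
C = m/V = 26.908/3659.3 = 0.0073533 mol/L.

0.00735 mol/L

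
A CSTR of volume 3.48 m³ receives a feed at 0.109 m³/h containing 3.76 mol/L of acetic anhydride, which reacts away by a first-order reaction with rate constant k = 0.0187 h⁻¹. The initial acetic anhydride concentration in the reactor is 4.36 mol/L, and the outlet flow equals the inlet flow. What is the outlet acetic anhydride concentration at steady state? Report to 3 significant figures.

V dC/dt = Q(C_in − C) − k V C.
At steady state: 0 = Q C_in − (Q + kV) C_ss, so C_ss = Q C_in/(Q + kV).
C_ss = 0.109·3.76/(0.109 + 0.0187·3.48) = 0.40984/0.17408 = 2.3544 mol/L.

2.35 mol/L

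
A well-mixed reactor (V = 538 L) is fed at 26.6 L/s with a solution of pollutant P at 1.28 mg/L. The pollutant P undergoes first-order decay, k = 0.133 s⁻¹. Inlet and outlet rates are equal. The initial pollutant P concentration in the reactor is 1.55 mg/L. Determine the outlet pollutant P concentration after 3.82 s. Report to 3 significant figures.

Species balance: V dC/dt = Q C_in − Q C − k V C.
dC/dt = (Q/V) C_in − (Q/V + k) C; effective rate a = Q/V + k = 0.049442 + 0.133 = 0.18244 s⁻¹.
C_ss = Q C_in/(Q + kV) = 0.34688 mg/L; C(t) = C_ss + (C₀ − C_ss) e^(−a t).
C(3.82) = 0.34688 + (1.2031)·e^(−0.18244·3.82) = 0.34688 + (1.2031)·0.49811 = 0.94617 mg/L.

0.946 mg/L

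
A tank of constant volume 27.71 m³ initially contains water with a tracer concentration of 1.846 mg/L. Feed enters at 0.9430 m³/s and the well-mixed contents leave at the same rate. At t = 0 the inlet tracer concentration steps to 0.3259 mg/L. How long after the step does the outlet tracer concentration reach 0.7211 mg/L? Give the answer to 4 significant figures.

Species balance: V dC/dt = Q(C_in − C) ⇒ τ = V/Q = 29.3849 s.
C(t) = C_in + (C₀ − C_in) e^(−t/τ). Set C = 0.7211 and solve for t:
e^(−t/τ) = (C − C_in)/(C₀ − C_in) = (0.7211 − 0.3259)/(1.846 − 0.3259) = 0.259983
t = −τ ln(…) = 29.3849 × 1.34714 = 39.5856 s.

39.59 s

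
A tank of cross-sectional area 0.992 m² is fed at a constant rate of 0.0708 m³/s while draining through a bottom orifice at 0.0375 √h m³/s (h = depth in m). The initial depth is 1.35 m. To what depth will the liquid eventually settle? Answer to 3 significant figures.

3.56 m

A dh/dt = Q_in − 0.0375 √h. Steady state requires inflow = outflow:
Q_in = 0.0375 √h_ss ⇒ √h_ss = 0.0708/0.0375 = 1.8880.
h_ss = 1.8880² = 3.5645 m. (Since h₀ = 1.35 m < h_ss, the level will rise toward this value.)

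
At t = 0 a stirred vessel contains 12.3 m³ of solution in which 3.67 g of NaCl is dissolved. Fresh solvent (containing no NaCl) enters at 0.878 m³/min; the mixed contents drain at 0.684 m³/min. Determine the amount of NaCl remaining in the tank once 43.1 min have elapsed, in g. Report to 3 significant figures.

Let m(t) be the amount of NaCl. Volume: V(t) = V₀ + (Q_in − Q_out) t = 12.3 + 0.19400 t; V(43.1) = 20.661 m³.
No NaCl enters, so dm/dt = −Q_out · (m/V).
dm/m = −Q_out dt/(V₀ + 0.19400 t); integrating gives ln(m/m₀) = −(Q_out/(Q_in−Q_out)) ln(V/V₀).
m = m₀ (V₀/V)^(Q_out/(Q_in−Q_out)) = 3.67 × (12.3/20.661)^(3.5258) = 0.58948 g.

0.589 g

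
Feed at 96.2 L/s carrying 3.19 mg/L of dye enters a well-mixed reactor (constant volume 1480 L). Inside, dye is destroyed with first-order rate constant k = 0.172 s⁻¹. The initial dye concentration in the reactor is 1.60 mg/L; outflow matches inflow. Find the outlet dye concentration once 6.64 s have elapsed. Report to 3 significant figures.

1.03 mg/L

V dC/dt = Q(C_in − C) − k V C.
dC/dt = (Q/V) C_in − (Q/V + k) C; effective rate a = Q/V + k = 0.065000 + 0.172 = 0.23700 s⁻¹.
C_ss = Q C_in/(Q + kV) = 0.87489 mg/L; C(t) = C_ss + (C₀ − C_ss) e^(−a t).
C(6.64) = 0.87489 + (0.72511)·e^(−0.23700·6.64) = 0.87489 + (0.72511)·0.20728 = 1.0252 mg/L.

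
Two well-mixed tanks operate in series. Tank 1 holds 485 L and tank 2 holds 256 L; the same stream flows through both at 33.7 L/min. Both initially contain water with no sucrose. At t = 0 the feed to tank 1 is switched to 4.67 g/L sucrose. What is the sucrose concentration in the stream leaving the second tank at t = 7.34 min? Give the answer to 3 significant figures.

Each tank obeys Vᵢ dCᵢ/dt = Q(Cᵢ₋₁ − Cᵢ), so τᵢ = Vᵢ/Q.
τ₁ = 485/33.7 = 14.392 min; τ₂ = 256/33.7 = 7.5964 min.
Solving the cascade with C₁(0)=C₂(0)=0 gives C₂(t) = C_in[1 − (τ₁ e^(−t/τ₁) − τ₂ e^(−t/τ₂))/(τ₁ − τ₂)].
At t = 7.34: e^(−t/τ₁) = 0.60049, e^(−t/τ₂) = 0.38051.
C₂ = 4.67·[1 − (14.392·0.60049 − 7.5964·0.38051)/(6.7953)] = 4.67·0.15360 = 0.71733 g/L.

0.717 g/L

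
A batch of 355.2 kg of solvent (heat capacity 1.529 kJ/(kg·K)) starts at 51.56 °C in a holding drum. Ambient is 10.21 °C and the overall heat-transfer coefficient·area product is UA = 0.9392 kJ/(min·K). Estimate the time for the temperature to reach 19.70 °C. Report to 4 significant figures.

851.1 min

M c_p dT/dt = −UA(T − T_amb).
τ = M c_p/UA = 578.259 min; T_ss = T_amb = 10.2100 °C.
T(t) = T_ss + (T₀ − T_ss)e^(−t/τ); set T = 19.70:
t = −τ ln[(T − T_ss)/(T₀ − T_ss)] = −578.259 · ln(0.229504) = 851.101 min.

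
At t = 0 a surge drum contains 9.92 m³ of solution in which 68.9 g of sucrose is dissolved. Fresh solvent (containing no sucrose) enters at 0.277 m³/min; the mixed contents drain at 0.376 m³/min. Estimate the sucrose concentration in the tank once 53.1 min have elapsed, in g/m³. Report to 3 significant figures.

0.840 g/m³

Let m(t) be the amount of sucrose. Volume: V(t) = V₀ + (Q_in − Q_out) t = 9.92 − 0.099000 t; V(53.1) = 4.6631 m³.
Solute balance: dm/dt = 0 − Q_out C = −Q_out m/V(t).
Separate: dm/m = −Q_out dt/V(t) ⇒ ln(m/m₀) = −(Q_out/(Q_in−Q_out)) ln(V/V₀).
m = m₀ (V₀/V)^(Q_out/(Q_in−Q_out)) = 68.9 × (9.92/4.6631)^(-3.7980) = 3.9183 g.
C = m/V = 3.9183/4.6631 = 0.84028 g/m³.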